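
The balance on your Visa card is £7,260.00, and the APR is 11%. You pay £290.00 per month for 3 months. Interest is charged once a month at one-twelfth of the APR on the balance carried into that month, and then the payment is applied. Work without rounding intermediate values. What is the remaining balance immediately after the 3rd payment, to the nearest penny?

Monthly rate r = 11%/12 = 0.916667% = 0.00916667.
Each month: B ← B·(1+r) − £290.00.
Month 1: interest £66.55; balance after payment £7,036.55.
Month 2: interest £64.50; balance after payment £6,811.05.
Month 3: interest £62.43; balance after payment £6,583.49.

£6,583.49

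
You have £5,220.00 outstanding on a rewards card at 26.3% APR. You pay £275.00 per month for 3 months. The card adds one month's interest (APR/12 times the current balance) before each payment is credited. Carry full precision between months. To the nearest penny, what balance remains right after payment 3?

Monthly rate r = 26.3%/12 = 2.19167% = 0.0219167.
Each month: B ← B·(1+r) − £275.00.
Month 1: interest £114.41; balance after payment £5,059.40.
Month 2: interest £110.89; balance after payment £4,895.29.
Month 3: interest £107.29; balance after payment £4,727.58.

£4,727.58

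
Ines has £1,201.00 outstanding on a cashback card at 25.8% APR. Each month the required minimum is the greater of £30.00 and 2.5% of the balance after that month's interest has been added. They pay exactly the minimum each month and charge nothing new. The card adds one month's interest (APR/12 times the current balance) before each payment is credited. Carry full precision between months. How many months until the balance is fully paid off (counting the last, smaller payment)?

93 months

Monthly rate r = 25.8%/12 = 2.15% = 0.0215.
While 2.5% of the post-interest balance exceeds £30.00, each month B ← (B·(1+r))·(1 − 0.025), i.e. B shrinks by the factor (1+r)·0.975 = 0.99596.
This holds for months 1–6. Entering month 7 the balance is £1,172.20; 2.5% of the post-interest balance is now below £30.00, so the flat £30.00 minimum applies from here.
From month 7 a fixed £30.00 at rate r clears £1,172.20 in 87 more payments. Total: 6 + 87 = 93 months.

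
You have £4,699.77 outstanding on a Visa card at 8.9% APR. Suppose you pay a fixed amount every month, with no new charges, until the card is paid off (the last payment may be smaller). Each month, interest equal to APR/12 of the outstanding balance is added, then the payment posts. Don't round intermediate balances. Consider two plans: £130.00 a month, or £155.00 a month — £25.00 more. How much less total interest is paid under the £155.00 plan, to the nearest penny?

£148.11

Monthly rate r = 8.9%/12 = 0.741667% = 0.00741667.
At £130.00/mo: n = ⌈−ln(1 − rB₀/P)/ln(1+r)⌉ = 43 payments (last £31.74); total interest = total paid − £4,699.77 = £791.97.
At £155.00/mo: 35 payments (last £73.63); total interest £643.86.
Interest saved = £791.97 − £643.86 = £148.11.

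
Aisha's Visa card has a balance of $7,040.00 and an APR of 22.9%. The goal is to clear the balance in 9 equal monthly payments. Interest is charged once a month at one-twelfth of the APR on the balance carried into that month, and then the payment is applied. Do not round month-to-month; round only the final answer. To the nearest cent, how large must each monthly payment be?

$858.74

Monthly rate r = 22.9%/12 = 1.90833% = 0.0190833.
Level-payment amortization: P = B₀·r / (1 − (1+r)^(−n)) = 7040.00·0.0190833 / (1 − 1.01908^(−9)).
Denominator 1 − (1+r)^(−9) = 0.156446349.
P = 134.347 / 0.156446349 ≈ 858.74.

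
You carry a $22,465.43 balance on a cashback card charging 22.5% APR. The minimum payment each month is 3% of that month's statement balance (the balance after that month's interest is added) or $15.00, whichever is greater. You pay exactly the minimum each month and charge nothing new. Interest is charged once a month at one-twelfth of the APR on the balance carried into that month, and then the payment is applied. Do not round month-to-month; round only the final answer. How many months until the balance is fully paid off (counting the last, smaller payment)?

Monthly rate r = 22.5%/12 = 1.875% = 0.01875.
While 3% of the post-interest balance exceeds $15.00, each month B ← (B·(1+r))·(1 − 0.03), i.e. B shrinks by the factor (1+r)·0.97 = 0.98819.
This holds for months 1–322. Entering month 323 the balance is $489.54; 3% of the post-interest balance is now below $15.00, so the flat $15.00 minimum applies from here.
From month 323 a fixed $15.00 at rate r clears $489.54 in 51 more payments. Total: 322 + 51 = 373 months.

373 months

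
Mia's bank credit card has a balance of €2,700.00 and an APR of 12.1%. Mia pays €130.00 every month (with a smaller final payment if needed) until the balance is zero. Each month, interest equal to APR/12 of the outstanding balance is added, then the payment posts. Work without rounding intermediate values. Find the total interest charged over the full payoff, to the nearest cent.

Monthly rate r = 12.1%/12 = 1.00833% = 0.0100833.
Payoff takes n = ⌈−ln(1 − rB₀/P)/ln(1+r)⌉ = ⌈23.422⌉ = 24 payments; the last is €55.06.
Total paid = 23·€130.00 + €55.06 = €3,045.06.
Total interest = total paid − principal = €3,045.06 − €2,700.00 = €345.06.

€345.06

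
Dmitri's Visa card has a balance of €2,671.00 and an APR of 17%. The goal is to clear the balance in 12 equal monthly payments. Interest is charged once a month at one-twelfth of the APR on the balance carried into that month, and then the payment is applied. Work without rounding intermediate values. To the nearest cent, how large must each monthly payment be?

Monthly rate r = 17%/12 = 1.41667% = 0.0141667.
Level-payment amortization: P = B₀·r / (1 − (1+r)^(−n)) = 2671.00·0.0141667 / (1 − 1.01417^(−12)).
Denominator 1 − (1+r)^(−12) = 0.155328164.
P = 37.8392 / 0.155328164 ≈ 243.61.

€243.61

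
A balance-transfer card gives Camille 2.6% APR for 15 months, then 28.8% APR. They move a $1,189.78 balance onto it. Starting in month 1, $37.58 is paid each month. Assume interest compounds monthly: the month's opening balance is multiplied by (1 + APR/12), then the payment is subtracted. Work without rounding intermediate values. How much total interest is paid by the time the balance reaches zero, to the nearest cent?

Promo months 1–15 at r₀ = 2.6%/12 = 0.00216667; months 16+ at r₁ = 28.8%/12 = 0.024.
After month 15: iterate B ← B·(1+r₀) − $37.58 for 15 months → $656.71.
Then at r₁ with $37.58/mo: n₂ = −ln(1 − r₁·B/P)/ln(1+r₁) ≈ 22.92 → 23 more payments.
Total paid = 37·$37.58 + $34.78 = $1,425.24; interest = $1,425.24 − $1,189.78 = $235.46.

$235.46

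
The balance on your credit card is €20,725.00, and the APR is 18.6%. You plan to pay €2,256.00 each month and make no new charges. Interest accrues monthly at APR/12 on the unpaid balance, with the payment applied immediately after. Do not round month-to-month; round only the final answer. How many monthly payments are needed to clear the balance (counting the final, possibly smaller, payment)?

10 months

Monthly rate r = 18.6%/12 = 1.55% = 0.0155.
Recurrence: B ← B·(1+r) − €2,256.00.
Month 1: interest €321.24; balance after payment €18,790.24.
Month 2: interest €291.25; balance after payment €16,825.49.
Closed form: n = −ln(1 − rB₀/P)/ln(1+r) = −ln(0.85761)/ln(1.0155) ≈ 9.987, so the balance reaches zero during payment 10.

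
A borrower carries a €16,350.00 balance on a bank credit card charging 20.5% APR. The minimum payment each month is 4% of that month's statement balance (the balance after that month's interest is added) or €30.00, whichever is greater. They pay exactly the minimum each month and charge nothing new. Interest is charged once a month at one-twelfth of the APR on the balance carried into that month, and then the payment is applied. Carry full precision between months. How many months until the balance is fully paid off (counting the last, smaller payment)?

162 months

Monthly rate r = 20.5%/12 = 1.70833% = 0.0170833.
While 4% of the post-interest balance exceeds €30.00, each month B ← (B·(1+r))·(1 − 0.04), i.e. B shrinks by the factor (1+r)·0.96 = 0.9764.
This holds for months 1–130. Entering month 131 the balance is €733.04; 4% of the post-interest balance is now below €30.00, so the flat €30.00 minimum applies from here.
From month 131 a fixed €30.00 at rate r clears €733.04 in 32 more payments. Total: 130 + 32 = 162 months.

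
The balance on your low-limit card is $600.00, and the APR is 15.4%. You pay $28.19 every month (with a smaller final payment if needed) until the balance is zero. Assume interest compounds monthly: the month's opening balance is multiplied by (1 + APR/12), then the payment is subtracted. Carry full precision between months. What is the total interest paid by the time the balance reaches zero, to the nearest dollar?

$105

Monthly rate r = 15.4%/12 = 1.28333% = 0.0128333.
Payoff takes n = ⌈−ln(1 − rB₀/P)/ln(1+r)⌉ = ⌈25.019⌉ = 26 payments; the last is $0.53.
Total paid = 25·$28.19 + $0.53 = $705.28.
Total interest = total paid − principal = $705.28 − $600.00 = $105.28.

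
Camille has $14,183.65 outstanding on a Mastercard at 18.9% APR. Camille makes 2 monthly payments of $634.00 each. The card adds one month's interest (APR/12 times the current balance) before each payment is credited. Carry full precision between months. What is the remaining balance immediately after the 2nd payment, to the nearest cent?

Monthly rate r = 18.9%/12 = 1.575% = 0.01575.
Each month: B ← B·(1+r) − $634.00.
Month 1: interest $223.39; balance after payment $13,773.04.
Month 2: interest $216.93; balance after payment $13,355.97.

$13,355.97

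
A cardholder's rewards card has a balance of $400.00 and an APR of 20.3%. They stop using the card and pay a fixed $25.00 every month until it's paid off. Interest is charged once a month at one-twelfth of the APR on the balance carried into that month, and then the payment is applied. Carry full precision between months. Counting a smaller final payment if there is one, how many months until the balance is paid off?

Monthly rate r = 20.3%/12 = 1.69167% = 0.0169167.
Recurrence: B ← B·(1+r) − $25.00.
Month 1: interest $6.77; balance after payment $381.77.
Month 2: interest $6.46; balance after payment $363.22.
Closed form: n = −ln(1 − rB₀/P)/ln(1+r) = −ln(0.72933)/ln(1.01692) ≈ 18.815, so the balance reaches zero during payment 19.

19 months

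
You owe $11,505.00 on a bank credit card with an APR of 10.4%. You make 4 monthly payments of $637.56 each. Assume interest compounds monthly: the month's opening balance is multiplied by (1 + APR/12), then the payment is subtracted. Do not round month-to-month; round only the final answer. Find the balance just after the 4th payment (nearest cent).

Monthly rate r = 10.4%/12 = 0.866667% = 0.00866667.
Each month: B ← B·(1+r) − $637.56.
Month 1: interest $99.71; balance after payment $10,967.15.
Month 2: interest $95.05; balance after payment $10,424.64.
Month 3: interest $90.35; balance after payment $9,877.43.
Month 4: interest $85.60; balance after payment $9,325.47.

$9,325.47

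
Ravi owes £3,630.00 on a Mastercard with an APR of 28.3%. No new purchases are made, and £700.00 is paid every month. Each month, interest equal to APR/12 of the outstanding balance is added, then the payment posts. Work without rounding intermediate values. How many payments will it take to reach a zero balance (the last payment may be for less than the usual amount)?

Monthly rate r = 28.3%/12 = 2.35833% = 0.0235833.
Recurrence: B ← B·(1+r) − £700.00.
Month 1: interest £85.61; balance after payment £3,015.61.
Month 2: interest £71.12; balance after payment £2,386.73.
Month 3: interest £56.29; balance after payment £1,743.01.
Month 4: interest £41.11; balance after payment £1,084.12.
Month 5: interest £25.57; balance after payment £409.69.
Month 6: interest £9.66; balance after payment £0.00.

6 months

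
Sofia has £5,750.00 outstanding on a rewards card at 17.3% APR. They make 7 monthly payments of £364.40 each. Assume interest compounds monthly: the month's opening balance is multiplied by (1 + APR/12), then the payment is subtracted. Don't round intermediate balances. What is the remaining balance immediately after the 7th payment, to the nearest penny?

Monthly rate r = 17.3%/12 = 1.44167% = 0.0144167.
Each month: B ← B·(1+r) − £364.40.
Month 1: interest £82.90; balance after payment £5,468.50.
Month 2: interest £78.84; balance after payment £5,182.93.
Month 3: interest £74.72; balance after payment £4,893.25.
Month 4: interest £70.54; balance after payment £4,599.40.
Month 5: interest £66.31; balance after payment £4,301.31.
Month 6: interest £62.01; balance after payment £3,998.92.
Month 7: interest £57.65; balance after payment £3,692.17.

£3,692.17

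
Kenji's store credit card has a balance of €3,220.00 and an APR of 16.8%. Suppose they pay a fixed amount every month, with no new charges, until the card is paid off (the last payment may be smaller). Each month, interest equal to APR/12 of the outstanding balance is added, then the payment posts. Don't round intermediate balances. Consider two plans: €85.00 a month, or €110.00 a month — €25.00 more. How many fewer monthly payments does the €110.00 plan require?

Monthly rate r = 16.8%/12 = 1.4% = 0.014.
At €85.00/mo: n = ⌈−ln(1 − rB₀/P)/ln(1+r)⌉ = 55 payments (last €30.81); total interest = total paid − €3,220.00 = €1,400.81.
At €110.00/mo: 38 payments (last €102.25); total interest €952.25.
Payments saved = 55 − 38 = 17.

17 fewer payments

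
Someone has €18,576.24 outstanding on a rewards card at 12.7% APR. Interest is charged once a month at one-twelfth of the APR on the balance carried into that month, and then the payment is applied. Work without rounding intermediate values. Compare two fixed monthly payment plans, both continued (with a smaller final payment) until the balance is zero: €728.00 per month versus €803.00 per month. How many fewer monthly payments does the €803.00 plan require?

3 fewer payments

Monthly rate r = 12.7%/12 = 1.05833% = 0.0105833.
At €728.00/mo: n = ⌈−ln(1 − rB₀/P)/ln(1+r)⌉ = 30 payments (last €655.85); total interest = total paid − €18,576.24 = €3,191.61.
At €803.00/mo: 27 payments (last €541.85); total interest €2,843.61.
Payments saved = 30 − 27 = 3.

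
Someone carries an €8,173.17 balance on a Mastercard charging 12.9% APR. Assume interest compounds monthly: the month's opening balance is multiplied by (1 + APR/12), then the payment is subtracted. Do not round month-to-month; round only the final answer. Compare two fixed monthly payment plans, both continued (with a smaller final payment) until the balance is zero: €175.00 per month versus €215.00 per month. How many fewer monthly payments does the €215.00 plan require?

Monthly rate r = 12.9%/12 = 1.075% = 0.01075.
At €175.00/mo: n = ⌈−ln(1 − rB₀/P)/ln(1+r)⌉ = 66 payments (last €37.26); total interest = total paid − €8,173.17 = €3,239.09.
At €215.00/mo: 50 payments (last €28.74); total interest €2,390.57.
Payments saved = 66 − 50 = 16.

16 fewer payments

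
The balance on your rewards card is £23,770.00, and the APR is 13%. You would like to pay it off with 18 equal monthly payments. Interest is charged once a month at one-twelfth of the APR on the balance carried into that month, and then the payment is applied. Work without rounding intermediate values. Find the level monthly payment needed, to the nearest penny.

£1,460.61

Monthly rate r = 13%/12 = 1.08333% = 0.0108333.
Level-payment amortization: P = B₀·r / (1 − (1+r)^(−n)) = 23770.00·0.0108333 / (1 − 1.01083^(−18)).
Denominator 1 − (1+r)^(−18) = 0.176301997.
P = 257.508 / 0.176301997 ≈ 1460.61.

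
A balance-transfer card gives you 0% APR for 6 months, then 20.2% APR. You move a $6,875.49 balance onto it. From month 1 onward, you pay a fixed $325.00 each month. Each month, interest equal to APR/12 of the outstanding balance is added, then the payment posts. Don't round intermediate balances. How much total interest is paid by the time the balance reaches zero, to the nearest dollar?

$809

Promo months 1–6 at r₀ = 0%/12 = 0; months 7+ at r₁ = 20.2%/12 = 0.0168333.
After month 6 (no interest yet): B = $6,875.49 − 6·$325.00 = $4,925.49.
Then at r₁ with $325.00/mo: n₂ = −ln(1 − r₁·B/P)/ln(1+r₁) ≈ 17.64 → 18 more payments.
Total paid = 23·$325.00 + $209.73 = $7,684.73; interest = $7,684.73 − $6,875.49 = $809.24.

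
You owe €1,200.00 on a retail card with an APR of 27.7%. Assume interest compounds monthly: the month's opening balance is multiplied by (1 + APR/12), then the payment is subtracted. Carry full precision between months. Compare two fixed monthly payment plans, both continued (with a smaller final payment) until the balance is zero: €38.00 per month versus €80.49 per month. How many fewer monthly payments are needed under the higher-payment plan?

Monthly rate r = 27.7%/12 = 2.30833% = 0.0230833.
At €38.00/mo: n = ⌈−ln(1 − rB₀/P)/ln(1+r)⌉ = 58 payments (last €7.81); total interest = total paid − €1,200.00 = €973.81.
At €80.49/mo: 19 payments (last €39.15); total interest €287.97.
Payments saved = 58 − 19 = 39.

39 fewer payments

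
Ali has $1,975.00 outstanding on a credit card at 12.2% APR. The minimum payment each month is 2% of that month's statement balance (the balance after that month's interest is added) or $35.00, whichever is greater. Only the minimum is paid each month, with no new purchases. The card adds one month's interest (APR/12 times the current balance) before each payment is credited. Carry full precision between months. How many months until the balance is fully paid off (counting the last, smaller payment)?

83 months

Monthly rate r = 12.2%/12 = 1.01667% = 0.0101667.
While 2% of the post-interest balance exceeds $35.00, each month B ← (B·(1+r))·(1 − 0.02), i.e. B shrinks by the factor (1+r)·0.98 = 0.98996.
This holds for months 1–13. Entering month 14 the balance is $1,732.27; 2% of the post-interest balance is now below $35.00, so the flat $35.00 minimum applies from here.
From month 14 a fixed $35.00 at rate r clears $1,732.27 in 70 more payments. Total: 13 + 70 = 83 months.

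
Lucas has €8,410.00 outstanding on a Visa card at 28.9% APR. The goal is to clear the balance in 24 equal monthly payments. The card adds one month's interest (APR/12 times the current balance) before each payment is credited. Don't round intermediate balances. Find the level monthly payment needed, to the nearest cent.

Monthly rate r = 28.9%/12 = 2.40833% = 0.0240833.
Level-payment amortization: P = B₀·r / (1 − (1+r)^(−n)) = 8410.00·0.0240833 / (1 − 1.02408^(−24)).
Denominator 1 − (1+r)^(−24) = 0.435124363.
P = 202.541 / 0.435124363 ≈ 465.48.

€465.48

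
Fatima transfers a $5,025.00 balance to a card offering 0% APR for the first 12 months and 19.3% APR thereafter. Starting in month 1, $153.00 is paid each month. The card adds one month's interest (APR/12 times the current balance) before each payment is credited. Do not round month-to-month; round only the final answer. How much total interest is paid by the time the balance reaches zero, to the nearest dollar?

Promo months 1–12 at r₀ = 0%/12 = 0; months 13+ at r₁ = 19.3%/12 = 0.0160833.
After month 12 (no interest yet): B = $5,025.00 − 12·$153.00 = $3,189.00.
Then at r₁ with $153.00/mo: n₂ = −ln(1 − r₁·B/P)/ln(1+r₁) ≈ 25.59 → 26 more payments.
Total paid = 37·$153.00 + $90.68 = $5,751.68; interest = $5,751.68 − $5,025.00 = $726.68.

$727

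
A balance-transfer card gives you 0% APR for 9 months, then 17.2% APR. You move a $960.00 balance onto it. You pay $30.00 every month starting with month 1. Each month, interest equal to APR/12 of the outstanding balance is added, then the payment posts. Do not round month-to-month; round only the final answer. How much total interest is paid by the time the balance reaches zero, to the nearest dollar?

$153

Promo months 1–9 at r₀ = 0%/12 = 0; months 10+ at r₁ = 17.2%/12 = 0.0143333.
After month 9 (no interest yet): B = $960.00 − 9·$30.00 = $690.00.
Then at r₁ with $30.00/mo: n₂ = −ln(1 − r₁·B/P)/ln(1+r₁) ≈ 28.11 → 29 more payments.
Total paid = 37·$30.00 + $3.17 = $1,113.17; interest = $1,113.17 − $960.00 = $153.17.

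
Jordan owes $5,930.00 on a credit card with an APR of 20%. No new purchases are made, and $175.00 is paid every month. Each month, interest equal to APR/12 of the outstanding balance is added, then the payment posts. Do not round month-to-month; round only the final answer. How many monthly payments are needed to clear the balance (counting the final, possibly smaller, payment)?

Monthly rate r = 20%/12 = 1.66667% = 0.0166667.
Recurrence: B ← B·(1+r) − $175.00.
Month 1: interest $98.83; balance after payment $5,853.83.
Month 2: interest $97.56; balance after payment $5,776.40.
Closed form: n = −ln(1 − rB₀/P)/ln(1+r) = −ln(0.43524)/ln(1.01667) ≈ 50.327, so the balance reaches zero during payment 51.

51 months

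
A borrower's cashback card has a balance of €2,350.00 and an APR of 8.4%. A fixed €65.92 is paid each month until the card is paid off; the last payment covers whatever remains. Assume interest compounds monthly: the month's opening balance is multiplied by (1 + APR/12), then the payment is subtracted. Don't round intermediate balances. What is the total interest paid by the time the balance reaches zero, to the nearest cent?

€362.91

Monthly rate r = 8.4%/12 = 0.7% = 0.007.
Payoff takes n = ⌈−ln(1 − rB₀/P)/ln(1+r)⌉ = ⌈41.154⌉ = 42 payments; the last is €10.19.
Total paid = 41·€65.92 + €10.19 = €2,712.91.
Total interest = total paid − principal = €2,712.91 − €2,350.00 = €362.91.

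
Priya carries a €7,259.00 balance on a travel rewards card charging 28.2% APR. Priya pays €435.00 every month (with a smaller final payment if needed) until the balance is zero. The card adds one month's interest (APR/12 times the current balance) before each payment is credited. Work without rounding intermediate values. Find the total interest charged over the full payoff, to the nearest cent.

€2,065.29

Monthly rate r = 28.2%/12 = 2.35% = 0.0235.
Payoff takes n = ⌈−ln(1 − rB₀/P)/ln(1+r)⌉ = ⌈21.432⌉ = 22 payments; the last is €189.29.
Total paid = 21·€435.00 + €189.29 = €9,324.29.
Total interest = total paid − principal = €9,324.29 − €7,259.00 = €2,065.29.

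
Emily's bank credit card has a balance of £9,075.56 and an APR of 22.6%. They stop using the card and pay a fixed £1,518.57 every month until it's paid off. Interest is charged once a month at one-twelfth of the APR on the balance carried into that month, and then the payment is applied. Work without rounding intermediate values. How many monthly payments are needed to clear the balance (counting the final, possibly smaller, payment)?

7 months

Monthly rate r = 22.6%/12 = 1.88333% = 0.0188333.
Recurrence: B ← B·(1+r) − £1,518.57.
Month 1: interest £170.92; balance after payment £7,727.91.
Month 2: interest £145.54; balance after payment £6,354.89.
Closed form: n = −ln(1 − rB₀/P)/ln(1+r) = −ln(0.88744)/ln(1.01883) ≈ 6.400, so the balance reaches zero during payment 7.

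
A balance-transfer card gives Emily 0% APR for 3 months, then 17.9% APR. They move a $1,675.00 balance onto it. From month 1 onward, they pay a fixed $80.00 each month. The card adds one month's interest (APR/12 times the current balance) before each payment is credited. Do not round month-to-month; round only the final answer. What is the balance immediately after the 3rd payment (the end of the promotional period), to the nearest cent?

Promo months 1–3 at r₀ = 0%/12 = 0; months 4+ at r₁ = 17.9%/12 = 0.0149167.
After month 3 (no interest yet): B = $1,675.00 − 3·$80.00 = $1,435.00.

$1,435.00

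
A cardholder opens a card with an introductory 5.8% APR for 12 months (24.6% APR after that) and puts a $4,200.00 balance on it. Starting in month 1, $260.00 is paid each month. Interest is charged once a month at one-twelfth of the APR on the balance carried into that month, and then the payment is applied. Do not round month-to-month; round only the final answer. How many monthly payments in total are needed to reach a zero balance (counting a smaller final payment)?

Promo months 1–12 at r₀ = 5.8%/12 = 0.00483333; months 13+ at r₁ = 24.6%/12 = 0.0205.
After month 12: iterate B ← B·(1+r₀) − $260.00 for 12 months → $1,245.89.
Then at r₁ with $260.00/mo: n₂ = −ln(1 − r₁·B/P)/ln(1+r₁) ≈ 5.10 → 6 more payments.

18 months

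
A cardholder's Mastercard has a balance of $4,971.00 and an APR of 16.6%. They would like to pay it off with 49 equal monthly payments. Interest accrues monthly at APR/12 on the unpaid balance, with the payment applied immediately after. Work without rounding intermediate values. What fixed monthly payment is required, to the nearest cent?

Monthly rate r = 16.6%/12 = 1.38333% = 0.0138333.
Level-payment amortization: P = B₀·r / (1 − (1+r)^(−n)) = 4971.00·0.0138333 / (1 − 1.01383^(−49)).
Denominator 1 − (1+r)^(−49) = 0.489920039.
P = 68.7655 / 0.489920039 ≈ 140.36.

$140.36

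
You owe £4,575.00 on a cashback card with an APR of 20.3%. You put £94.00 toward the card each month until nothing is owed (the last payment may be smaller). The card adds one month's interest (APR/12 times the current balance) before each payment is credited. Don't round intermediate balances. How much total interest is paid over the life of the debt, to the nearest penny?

£5,138.96

Monthly rate r = 20.3%/12 = 1.69167% = 0.0169167.
Payoff takes n = ⌈−ln(1 − rB₀/P)/ln(1+r)⌉ = ⌈103.338⌉ = 104 payments; the last is £31.96.
Total paid = 103·£94.00 + £31.96 = £9,713.96.
Total interest = total paid − principal = £9,713.96 − £4,575.00 = £5,138.96.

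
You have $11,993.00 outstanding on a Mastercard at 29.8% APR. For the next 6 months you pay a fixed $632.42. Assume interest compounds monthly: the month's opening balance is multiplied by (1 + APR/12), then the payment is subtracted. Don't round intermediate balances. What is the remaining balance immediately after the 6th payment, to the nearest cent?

Monthly rate r = 29.8%/12 = 2.48333% = 0.0248333.
Each month: B ← B·(1+r) − $632.42.
Month 1: interest $297.83; balance after payment $11,658.41.
Month 2: interest $289.52; balance after payment $11,315.50.
Month 3: interest $281.00; balance after payment $10,964.08.
Month 4: interest $272.27; balance after payment $10,603.94.
Month 5: interest $263.33; balance after payment $10,234.85.
Month 6: interest $254.17; balance after payment $9,856.60.

$9,856.60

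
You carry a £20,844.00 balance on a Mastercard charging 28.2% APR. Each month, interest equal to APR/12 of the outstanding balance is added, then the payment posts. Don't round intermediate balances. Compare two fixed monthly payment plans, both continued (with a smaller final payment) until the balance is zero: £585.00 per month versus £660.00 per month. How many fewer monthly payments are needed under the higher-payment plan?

Monthly rate r = 28.2%/12 = 2.35% = 0.0235.
At £585.00/mo: n = ⌈−ln(1 − rB₀/P)/ln(1+r)⌉ = 79 payments (last £106.67); total interest = total paid − £20,844.00 = £24,892.67.
At £660.00/mo: 59 payments (last £235.72); total interest £17,671.72.
Payments saved = 79 − 59 = 20.

20 fewer payments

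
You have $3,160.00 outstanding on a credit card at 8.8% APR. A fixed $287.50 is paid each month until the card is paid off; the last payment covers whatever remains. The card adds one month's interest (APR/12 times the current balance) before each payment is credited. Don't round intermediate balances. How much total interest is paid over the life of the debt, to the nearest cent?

Monthly rate r = 8.8%/12 = 0.733333% = 0.00733333.
Payoff takes n = ⌈−ln(1 − rB₀/P)/ln(1+r)⌉ = ⌈11.502⌉ = 12 payments; the last is $144.47.
Total paid = 11·$287.50 + $144.47 = $3,306.97.
Total interest = total paid − principal = $3,306.97 − $3,160.00 = $146.97.

$146.97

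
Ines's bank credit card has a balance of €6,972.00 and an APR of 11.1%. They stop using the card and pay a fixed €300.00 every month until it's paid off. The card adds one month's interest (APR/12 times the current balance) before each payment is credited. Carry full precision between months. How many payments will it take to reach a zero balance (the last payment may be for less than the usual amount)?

27 months

Monthly rate r = 11.1%/12 = 0.925% = 0.00925.
Recurrence: B ← B·(1+r) − €300.00.
Month 1: interest €64.49; balance after payment €6,736.49.
Month 2: interest €62.31; balance after payment €6,498.80.
Closed form: n = −ln(1 − rB₀/P)/ln(1+r) = −ln(0.78503)/ln(1.00925) ≈ 26.287, so the balance reaches zero during payment 27.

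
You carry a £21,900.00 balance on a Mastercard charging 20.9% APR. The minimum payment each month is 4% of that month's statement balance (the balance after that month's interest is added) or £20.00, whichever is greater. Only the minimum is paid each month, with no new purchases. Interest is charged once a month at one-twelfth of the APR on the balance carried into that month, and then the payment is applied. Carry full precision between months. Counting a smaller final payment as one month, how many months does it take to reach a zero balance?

Monthly rate r = 20.9%/12 = 1.74167% = 0.0174167.
While 4% of the post-interest balance exceeds £20.00, each month B ← (B·(1+r))·(1 − 0.04), i.e. B shrinks by the factor (1+r)·0.96 = 0.97672.
This holds for months 1–162. Entering month 163 the balance is £482.17; 4% of the post-interest balance is now below £20.00, so the flat £20.00 minimum applies from here.
From month 163 a fixed £20.00 at rate r clears £482.17 in 32 more payments. Total: 162 + 32 = 194 months.

194 months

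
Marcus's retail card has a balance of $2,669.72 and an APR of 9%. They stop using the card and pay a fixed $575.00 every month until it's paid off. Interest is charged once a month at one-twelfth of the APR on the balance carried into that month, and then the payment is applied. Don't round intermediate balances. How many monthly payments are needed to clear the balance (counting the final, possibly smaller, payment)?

5 months

Monthly rate r = 9%/12 = 0.75% = 0.0075.
Recurrence: B ← B·(1+r) − $575.00.
Month 1: interest $20.02; balance after payment $2,114.74.
Month 2: interest $15.86; balance after payment $1,555.60.
Month 3: interest $11.67; balance after payment $992.27.
Month 4: interest $7.44; balance after payment $424.71.
Month 5: interest $3.19; balance after payment $0.00.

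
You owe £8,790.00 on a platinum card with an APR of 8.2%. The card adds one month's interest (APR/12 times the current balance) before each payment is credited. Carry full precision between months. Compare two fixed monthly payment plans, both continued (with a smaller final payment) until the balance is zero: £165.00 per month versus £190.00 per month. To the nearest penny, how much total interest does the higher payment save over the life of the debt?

£364.45

Monthly rate r = 8.2%/12 = 0.683333% = 0.00683333.
At £165.00/mo: n = ⌈−ln(1 − rB₀/P)/ln(1+r)⌉ = 67 payments (last £76.18); total interest = total paid − £8,790.00 = £2,176.18.
At £190.00/mo: 56 payments (last £151.73); total interest £1,811.73.
Interest saved = £2,176.18 − £1,811.73 = £364.45.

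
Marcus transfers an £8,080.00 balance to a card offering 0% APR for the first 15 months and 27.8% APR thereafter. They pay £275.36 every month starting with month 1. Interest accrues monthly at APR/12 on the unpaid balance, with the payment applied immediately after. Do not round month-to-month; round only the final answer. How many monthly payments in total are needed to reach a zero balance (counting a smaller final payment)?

Promo months 1–15 at r₀ = 0%/12 = 0; months 16+ at r₁ = 27.8%/12 = 0.0231667.
After month 15 (no interest yet): B = £8,080.00 − 15·£275.36 = £3,949.60.
Then at r₁ with £275.36/mo: n₂ = −ln(1 − r₁·B/P)/ln(1+r₁) ≈ 17.64 → 18 more payments.

33 months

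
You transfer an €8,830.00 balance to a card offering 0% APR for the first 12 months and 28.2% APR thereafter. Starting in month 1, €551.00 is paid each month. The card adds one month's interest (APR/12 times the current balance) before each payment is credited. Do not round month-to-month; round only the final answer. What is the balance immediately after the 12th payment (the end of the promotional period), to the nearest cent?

Promo months 1–12 at r₀ = 0%/12 = 0; months 13+ at r₁ = 28.2%/12 = 0.0235.
After month 12 (no interest yet): B = €8,830.00 − 12·€551.00 = €2,218.00.

€2,218.00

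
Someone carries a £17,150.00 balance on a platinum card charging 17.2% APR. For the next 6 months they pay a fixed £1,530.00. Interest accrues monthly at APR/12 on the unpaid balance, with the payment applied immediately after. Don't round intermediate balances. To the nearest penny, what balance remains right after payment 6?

Monthly rate r = 17.2%/12 = 1.43333% = 0.0143333.
Each month: B ← B·(1+r) − £1,530.00.
Month 1: interest £245.82; balance after payment £15,865.82.
Month 2: interest £227.41; balance after payment £14,563.23.
Month 3: interest £208.74; balance after payment £13,241.97.
Month 4: interest £189.80; balance after payment £11,901.77.
Month 5: interest £170.59; balance after payment £10,542.36.
Month 6: interest £151.11; balance after payment £9,163.47.

£9,163.47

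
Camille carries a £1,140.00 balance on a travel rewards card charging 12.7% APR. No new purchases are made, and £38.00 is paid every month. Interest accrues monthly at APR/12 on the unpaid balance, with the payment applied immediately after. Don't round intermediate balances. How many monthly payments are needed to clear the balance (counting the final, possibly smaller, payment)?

37 payments

Monthly rate r = 12.7%/12 = 1.05833% = 0.0105833.
Recurrence: B ← B·(1+r) − £38.00.
Month 1: interest £12.06; balance after payment £1,114.07.
Month 2: interest £11.79; balance after payment £1,087.86.
Closed form: n = −ln(1 − rB₀/P)/ln(1+r) = −ln(0.6825)/ln(1.01058) ≈ 36.284, so the balance reaches zero during payment 37.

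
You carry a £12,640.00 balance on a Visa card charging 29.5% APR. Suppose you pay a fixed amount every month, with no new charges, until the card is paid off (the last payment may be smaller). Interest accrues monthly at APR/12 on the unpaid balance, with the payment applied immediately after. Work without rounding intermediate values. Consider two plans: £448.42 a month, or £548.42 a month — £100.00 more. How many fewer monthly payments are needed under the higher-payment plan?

14 fewer payments

Monthly rate r = 29.5%/12 = 2.45833% = 0.0245833.
At £448.42/mo: n = ⌈−ln(1 − rB₀/P)/ln(1+r)⌉ = 49 payments (last £278.62); total interest = total paid − £12,640.00 = £9,162.78.
At £548.42/mo: 35 payments (last £235.65); total interest £6,241.93.
Payments saved = 49 − 35 = 14.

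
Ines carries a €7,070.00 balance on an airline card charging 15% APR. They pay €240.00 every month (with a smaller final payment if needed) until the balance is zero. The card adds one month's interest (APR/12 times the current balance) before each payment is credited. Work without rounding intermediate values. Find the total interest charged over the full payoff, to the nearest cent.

€1,802.23

Monthly rate r = 15%/12 = 1.25% = 0.0125.
Payoff takes n = ⌈−ln(1 − rB₀/P)/ln(1+r)⌉ = ⌈36.967⌉ = 37 payments; the last is €232.23.
Total paid = 36·€240.00 + €232.23 = €8,872.23.
Total interest = total paid − principal = €8,872.23 − €7,070.00 = €1,802.23.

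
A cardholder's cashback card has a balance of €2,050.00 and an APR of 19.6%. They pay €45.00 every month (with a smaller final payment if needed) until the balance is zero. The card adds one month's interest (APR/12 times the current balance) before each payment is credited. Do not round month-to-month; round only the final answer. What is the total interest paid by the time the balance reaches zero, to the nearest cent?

€1,735.46

Monthly rate r = 19.6%/12 = 1.63333% = 0.0163333.
Payoff takes n = ⌈−ln(1 − rB₀/P)/ln(1+r)⌉ = ⌈84.120⌉ = 85 payments; the last is €5.46.
Total paid = 84·€45.00 + €5.46 = €3,785.46.
Total interest = total paid − principal = €3,785.46 − €2,050.00 = €1,735.46.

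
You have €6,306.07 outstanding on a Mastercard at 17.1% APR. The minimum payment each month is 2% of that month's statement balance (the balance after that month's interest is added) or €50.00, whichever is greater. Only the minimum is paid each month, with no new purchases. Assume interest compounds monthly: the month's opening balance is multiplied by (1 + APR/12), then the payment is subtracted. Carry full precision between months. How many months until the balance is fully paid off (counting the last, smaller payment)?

241 months

Monthly rate r = 17.1%/12 = 1.425% = 0.01425.
While 2% of the post-interest balance exceeds €50.00, each month B ← (B·(1+r))·(1 − 0.02), i.e. B shrinks by the factor (1+r)·0.98 = 0.99397.
This holds for months 1–156. Entering month 157 the balance is €2,452.73; 2% of the post-interest balance is now below €50.00, so the flat €50.00 minimum applies from here.
From month 157 a fixed €50.00 at rate r clears €2,452.73 in 85 more payments. Total: 156 + 85 = 241 months.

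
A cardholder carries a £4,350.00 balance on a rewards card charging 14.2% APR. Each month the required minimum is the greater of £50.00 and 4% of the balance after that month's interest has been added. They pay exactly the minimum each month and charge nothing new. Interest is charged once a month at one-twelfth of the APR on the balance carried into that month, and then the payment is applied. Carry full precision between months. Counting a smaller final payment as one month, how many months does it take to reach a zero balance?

Monthly rate r = 14.2%/12 = 1.18333% = 0.0118333.
While 4% of the post-interest balance exceeds £50.00, each month B ← (B·(1+r))·(1 − 0.04), i.e. B shrinks by the factor (1+r)·0.96 = 0.97136.
This holds for months 1–44. Entering month 45 the balance is £1,211.21; 4% of the post-interest balance is now below £50.00, so the flat £50.00 minimum applies from here.
From month 45 a fixed £50.00 at rate r clears £1,211.21 in 29 more payments. Total: 44 + 29 = 73 months.

73 months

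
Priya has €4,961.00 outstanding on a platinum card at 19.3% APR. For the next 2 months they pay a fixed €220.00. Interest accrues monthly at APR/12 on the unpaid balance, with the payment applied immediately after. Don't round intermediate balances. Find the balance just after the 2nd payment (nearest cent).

€4,678.32

Monthly rate r = 19.3%/12 = 1.60833% = 0.0160833.
Each month: B ← B·(1+r) − €220.00.
Month 1: interest €79.79; balance after payment €4,820.79.
Month 2: interest €77.53; balance after payment €4,678.32.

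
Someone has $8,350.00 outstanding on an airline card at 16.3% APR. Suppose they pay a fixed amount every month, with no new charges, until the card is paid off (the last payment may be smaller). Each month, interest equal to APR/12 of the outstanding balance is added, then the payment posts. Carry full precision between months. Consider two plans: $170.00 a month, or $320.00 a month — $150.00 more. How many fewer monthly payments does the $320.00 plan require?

49 fewer payments

Monthly rate r = 16.3%/12 = 1.35833% = 0.0135833.
At $170.00/mo: n = ⌈−ln(1 − rB₀/P)/ln(1+r)⌉ = 82 payments (last $92.43); total interest = total paid − $8,350.00 = $5,512.43.
At $320.00/mo: 33 payments (last $140.38); total interest $2,030.38.
Payments saved = 82 − 33 = 49.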